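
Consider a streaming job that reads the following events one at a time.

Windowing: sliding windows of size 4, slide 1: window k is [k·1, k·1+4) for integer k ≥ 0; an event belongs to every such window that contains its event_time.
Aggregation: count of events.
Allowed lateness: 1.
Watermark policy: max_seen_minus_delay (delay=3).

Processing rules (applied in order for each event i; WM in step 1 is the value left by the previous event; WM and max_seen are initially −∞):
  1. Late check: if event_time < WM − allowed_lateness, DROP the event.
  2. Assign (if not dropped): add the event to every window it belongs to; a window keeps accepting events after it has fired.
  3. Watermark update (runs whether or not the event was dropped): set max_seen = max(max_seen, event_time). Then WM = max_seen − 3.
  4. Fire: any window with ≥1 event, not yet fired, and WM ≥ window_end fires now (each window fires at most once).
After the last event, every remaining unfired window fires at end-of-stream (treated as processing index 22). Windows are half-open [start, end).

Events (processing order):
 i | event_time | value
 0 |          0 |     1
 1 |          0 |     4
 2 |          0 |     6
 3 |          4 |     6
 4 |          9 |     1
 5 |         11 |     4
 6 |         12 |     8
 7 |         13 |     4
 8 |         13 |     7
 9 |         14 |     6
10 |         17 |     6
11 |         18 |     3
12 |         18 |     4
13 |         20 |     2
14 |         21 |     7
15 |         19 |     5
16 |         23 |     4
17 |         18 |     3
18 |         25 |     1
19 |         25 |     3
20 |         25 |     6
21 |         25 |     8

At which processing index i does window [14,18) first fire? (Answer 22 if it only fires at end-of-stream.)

14

i=0 t=0 v=1: → [0,4); WM=-3
i=1 t=0 v=4: → [0,4); WM=-3
i=2 t=0 v=6: → [0,4); WM=-3
i=3 t=4 v=6: → [4,8),[3,7),[2,6),[1,5); WM=1
i=4 t=9 v=1: → [9,13),[8,12),[7,11),[6,10); WM=6; [0,4) fires=3 [1,5) fires=1 [2,6) fires=1
i=5 t=11 v=4: → [11,15),[10,14),[9,13),[8,12); WM=8; [3,7) fires=1 [4,8) fires=1
i=6 t=12 v=8: → [12,16),[11,15),[10,14),[9,13); WM=9
i=7 t=13 v=4: → [13,17),[12,16),[11,15),[10,14); WM=10; [6,10) fires=1
i=8 t=13 v=7: → [13,17),[12,16),[11,15),[10,14); WM=10
i=9 t=14 v=6: → [14,18),[13,17),[12,16),[11,15); WM=11; [7,11) fires=1
i=10 t=17 v=6: → [17,21),[16,20),[15,19),[14,18); WM=14; [8,12) fires=2 [9,13) fires=3 [10,14) fires=4
i=11 t=18 v=3: → [18,22),[17,21),[16,20),[15,19); WM=15; [11,15) fires=5
i=12 t=18 v=4: → [18,22),[17,21),[16,20),[15,19); WM=15
i=13 t=20 v=2: → [20,24),[19,23),[18,22),[17,21); WM=17; [12,16) fires=4 [13,17) fires=3
i=14 t=21 v=7: → [21,25),[20,24),[19,23),[18,22); WM=18; [14,18) fires=2
i=15 t=19 v=5: → [19,23),[18,22),[17,21),[16,20); WM=18
i=16 t=23 v=4: → [23,27),[22,26),[21,25),[20,24); WM=20; [15,19) fires=3 [16,20) fires=4
i=17 t=18 v=3: DROP (t<20-1); WM=20
i=18 t=25 v=1: → [25,29),[24,28),[23,27),[22,26); WM=22; [17,21) fires=5 [18,22) fires=5
i=19 t=25 v=3: → [25,29),[24,28),[23,27),[22,26); WM=22
i=20 t=25 v=6: → [25,29),[24,28),[23,27),[22,26); WM=22
i=21 t=25 v=8: → [25,29),[24,28),[23,27),[22,26); WM=22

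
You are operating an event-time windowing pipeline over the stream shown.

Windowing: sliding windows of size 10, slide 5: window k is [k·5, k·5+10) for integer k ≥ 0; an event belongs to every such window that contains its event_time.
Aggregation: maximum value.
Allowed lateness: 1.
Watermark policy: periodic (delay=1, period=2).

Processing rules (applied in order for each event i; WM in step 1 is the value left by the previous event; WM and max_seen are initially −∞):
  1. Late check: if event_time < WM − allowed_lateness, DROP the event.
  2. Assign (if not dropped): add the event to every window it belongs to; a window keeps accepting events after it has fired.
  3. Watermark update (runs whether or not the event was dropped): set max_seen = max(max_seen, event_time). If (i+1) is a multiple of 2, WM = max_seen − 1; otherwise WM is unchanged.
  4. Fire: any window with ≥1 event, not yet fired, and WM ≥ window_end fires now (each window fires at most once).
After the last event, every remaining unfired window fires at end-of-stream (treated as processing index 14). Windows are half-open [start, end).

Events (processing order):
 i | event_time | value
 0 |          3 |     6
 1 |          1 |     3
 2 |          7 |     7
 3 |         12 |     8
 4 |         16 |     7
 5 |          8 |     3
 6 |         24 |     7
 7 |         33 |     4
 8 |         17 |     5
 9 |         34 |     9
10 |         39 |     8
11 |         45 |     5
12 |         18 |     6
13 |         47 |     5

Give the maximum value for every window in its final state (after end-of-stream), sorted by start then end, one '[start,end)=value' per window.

[0,10)=7 [5,15)=8 [10,20)=8 [15,25)=7 [20,30)=7 [25,35)=9 [30,40)=9 [35,45)=8 [40,50)=5 [45,55)=5

i=0 t=3 v=6: → [0,10); WM=−∞
i=1 t=1 v=3: → [0,10); WM=2
i=2 t=7 v=7: → [5,15),[0,10); WM=2
i=3 t=12 v=8: → [10,20),[5,15); WM=11; [0,10) fires=7
i=4 t=16 v=7: → [15,25),[10,20); WM=11
i=5 t=8 v=3: DROP (t<11-1); WM=15; [5,15) fires=8
i=6 t=24 v=7: → [20,30),[15,25); WM=15
i=7 t=33 v=4: → [30,40),[25,35); WM=32; [10,20) fires=8 [15,25) fires=7 [20,30) fires=7
i=8 t=17 v=5: DROP (t<32-1); WM=32
i=9 t=34 v=9: → [30,40),[25,35); WM=33
i=10 t=39 v=8: → [35,45),[30,40); WM=33
i=11 t=45 v=5: → [45,55),[40,50); WM=44; [25,35) fires=9 [30,40) fires=9
i=12 t=18 v=6: DROP (t<44-1); WM=44
i=13 t=47 v=5: → [45,55),[40,50); WM=46; [35,45) fires=8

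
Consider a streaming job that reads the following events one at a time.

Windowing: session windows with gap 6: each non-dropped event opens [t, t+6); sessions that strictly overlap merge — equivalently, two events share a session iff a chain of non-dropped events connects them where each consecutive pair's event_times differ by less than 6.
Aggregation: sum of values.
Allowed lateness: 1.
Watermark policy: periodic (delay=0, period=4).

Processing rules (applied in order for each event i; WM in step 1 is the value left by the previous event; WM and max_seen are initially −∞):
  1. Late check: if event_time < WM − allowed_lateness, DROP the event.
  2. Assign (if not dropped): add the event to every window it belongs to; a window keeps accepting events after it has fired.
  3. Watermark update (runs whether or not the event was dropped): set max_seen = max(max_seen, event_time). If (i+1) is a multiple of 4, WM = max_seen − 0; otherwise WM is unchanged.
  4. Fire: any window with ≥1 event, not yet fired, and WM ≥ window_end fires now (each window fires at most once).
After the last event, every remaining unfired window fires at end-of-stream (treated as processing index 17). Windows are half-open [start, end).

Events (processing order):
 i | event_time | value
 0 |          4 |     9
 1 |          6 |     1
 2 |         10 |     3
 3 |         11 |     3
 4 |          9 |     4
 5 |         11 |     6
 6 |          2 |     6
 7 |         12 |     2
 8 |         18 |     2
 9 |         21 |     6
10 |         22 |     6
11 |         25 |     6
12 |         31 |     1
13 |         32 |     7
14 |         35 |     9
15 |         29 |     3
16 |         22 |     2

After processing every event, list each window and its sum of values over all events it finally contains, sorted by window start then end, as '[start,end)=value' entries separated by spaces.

[4,18)=24 [18,41)=40

i=0 t=4 v=9: → [4,10); WM=−∞
i=1 t=6 v=1: → [4,12); WM=−∞
i=2 t=10 v=3: → [4,16); WM=−∞
i=3 t=11 v=3: → [4,17); WM=11
i=4 t=9 v=4: DROP (t<11-1); WM=11
i=5 t=11 v=6: → [4,17); WM=11
i=6 t=2 v=6: DROP (t<11-1); WM=11
i=7 t=12 v=2: → [4,18); WM=12
i=8 t=18 v=2: → [18,24); WM=12
i=9 t=21 v=6: → [18,27); WM=12
i=10 t=22 v=6: → [18,28); WM=12
i=11 t=25 v=6: → [18,31); WM=25
i=12 t=31 v=1: → [31,37); WM=25
i=13 t=32 v=7: → [31,38); WM=25
i=14 t=35 v=9: → [31,41); WM=25
i=15 t=29 v=3: → [18,41); WM=35
i=16 t=22 v=2: DROP (t<35-1); WM=35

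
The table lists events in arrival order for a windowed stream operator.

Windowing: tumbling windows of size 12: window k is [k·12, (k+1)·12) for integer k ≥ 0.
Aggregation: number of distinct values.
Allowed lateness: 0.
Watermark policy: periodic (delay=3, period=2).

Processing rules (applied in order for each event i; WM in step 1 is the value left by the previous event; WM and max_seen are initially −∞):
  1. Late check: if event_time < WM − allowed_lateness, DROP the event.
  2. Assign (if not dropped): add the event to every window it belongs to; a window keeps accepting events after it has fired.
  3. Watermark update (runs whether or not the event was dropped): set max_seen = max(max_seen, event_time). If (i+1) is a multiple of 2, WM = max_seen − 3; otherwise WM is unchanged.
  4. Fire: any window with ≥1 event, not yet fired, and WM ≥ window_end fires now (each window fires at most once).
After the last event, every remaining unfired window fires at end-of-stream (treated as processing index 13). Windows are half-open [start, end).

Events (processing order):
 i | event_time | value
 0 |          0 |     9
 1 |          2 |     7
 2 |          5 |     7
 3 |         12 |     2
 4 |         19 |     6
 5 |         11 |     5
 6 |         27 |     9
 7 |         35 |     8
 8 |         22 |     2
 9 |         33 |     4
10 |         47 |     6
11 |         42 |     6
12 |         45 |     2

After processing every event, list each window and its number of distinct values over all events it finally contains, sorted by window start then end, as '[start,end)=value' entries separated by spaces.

[0,12)=3 [12,24)=2 [24,36)=3 [36,48)=2

i=0 t=0 v=9: → [0,12); WM=−∞
i=1 t=2 v=7: → [0,12); WM=-1
i=2 t=5 v=7: → [0,12); WM=-1
i=3 t=12 v=2: → [12,24); WM=9
i=4 t=19 v=6: → [12,24); WM=9
i=5 t=11 v=5: → [0,12); WM=16; [0,12) fires=3
i=6 t=27 v=9: → [24,36); WM=16
i=7 t=35 v=8: → [24,36); WM=32; [12,24) fires=2
i=8 t=22 v=2: DROP (t<32-0); WM=32
i=9 t=33 v=4: → [24,36); WM=32
i=10 t=47 v=6: → [36,48); WM=32
i=11 t=42 v=6: → [36,48); WM=44; [24,36) fires=3
i=12 t=45 v=2: → [36,48); WM=44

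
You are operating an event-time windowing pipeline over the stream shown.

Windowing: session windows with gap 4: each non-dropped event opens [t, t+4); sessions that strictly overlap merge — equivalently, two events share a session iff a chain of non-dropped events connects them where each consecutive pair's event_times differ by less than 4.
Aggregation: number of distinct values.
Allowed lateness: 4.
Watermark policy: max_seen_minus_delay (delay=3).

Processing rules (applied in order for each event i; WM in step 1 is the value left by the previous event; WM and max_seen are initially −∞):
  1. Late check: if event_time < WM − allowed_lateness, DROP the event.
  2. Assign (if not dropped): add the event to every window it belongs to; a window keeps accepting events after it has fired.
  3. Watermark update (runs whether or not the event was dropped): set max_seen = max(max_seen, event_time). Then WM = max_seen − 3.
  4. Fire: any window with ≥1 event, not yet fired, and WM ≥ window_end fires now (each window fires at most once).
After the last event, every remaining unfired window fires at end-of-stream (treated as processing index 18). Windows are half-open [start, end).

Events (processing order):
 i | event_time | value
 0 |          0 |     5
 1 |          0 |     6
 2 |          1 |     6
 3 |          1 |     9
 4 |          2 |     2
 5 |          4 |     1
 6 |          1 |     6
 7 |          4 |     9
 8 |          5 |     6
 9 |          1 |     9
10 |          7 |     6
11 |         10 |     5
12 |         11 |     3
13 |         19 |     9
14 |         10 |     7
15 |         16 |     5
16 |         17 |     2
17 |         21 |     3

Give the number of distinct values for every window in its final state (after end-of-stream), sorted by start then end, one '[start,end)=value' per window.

i=0 t=0 v=5: → [0,4); WM=-3
i=1 t=0 v=6: → [0,4); WM=-3
i=2 t=1 v=6: → [0,5); WM=-2
i=3 t=1 v=9: → [0,5); WM=-2
i=4 t=2 v=2: → [0,6); WM=-1
i=5 t=4 v=1: → [0,8); WM=1
i=6 t=1 v=6: → [0,8); WM=1
i=7 t=4 v=9: → [0,8); WM=1
i=8 t=5 v=6: → [0,9); WM=2
i=9 t=1 v=9: → [0,9); WM=2
i=10 t=7 v=6: → [0,11); WM=4
i=11 t=10 v=5: → [0,14); WM=7
i=12 t=11 v=3: → [0,15); WM=8
i=13 t=19 v=9: → [19,23); WM=16
i=14 t=10 v=7: DROP (t<16-4); WM=16
i=15 t=16 v=5: → [16,23); WM=16
i=16 t=17 v=2: → [16,23); WM=16
i=17 t=21 v=3: → [16,25); WM=18

[0,15)=6 [16,25)=4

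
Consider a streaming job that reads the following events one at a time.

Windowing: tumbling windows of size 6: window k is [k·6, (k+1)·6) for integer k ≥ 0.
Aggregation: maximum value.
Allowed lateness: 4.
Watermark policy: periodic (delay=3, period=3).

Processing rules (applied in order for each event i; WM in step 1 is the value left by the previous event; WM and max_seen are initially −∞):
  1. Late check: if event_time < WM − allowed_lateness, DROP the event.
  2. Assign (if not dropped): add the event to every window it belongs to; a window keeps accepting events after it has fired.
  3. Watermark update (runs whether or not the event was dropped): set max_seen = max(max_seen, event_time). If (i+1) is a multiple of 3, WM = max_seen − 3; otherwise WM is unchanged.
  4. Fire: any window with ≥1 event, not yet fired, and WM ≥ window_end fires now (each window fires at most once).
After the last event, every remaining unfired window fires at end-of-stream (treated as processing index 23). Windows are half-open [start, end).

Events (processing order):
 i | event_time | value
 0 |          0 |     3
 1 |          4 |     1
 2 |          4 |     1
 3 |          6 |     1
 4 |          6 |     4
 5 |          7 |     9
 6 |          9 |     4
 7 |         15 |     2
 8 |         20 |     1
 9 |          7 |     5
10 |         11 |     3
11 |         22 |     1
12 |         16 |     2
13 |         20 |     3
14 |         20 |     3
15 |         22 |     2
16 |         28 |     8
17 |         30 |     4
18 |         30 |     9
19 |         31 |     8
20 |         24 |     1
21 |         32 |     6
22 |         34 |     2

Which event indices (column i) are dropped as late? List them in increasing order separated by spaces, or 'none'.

9 10

i=0 t=0 v=3: → [0,6); WM=−∞
i=1 t=4 v=1: → [0,6); WM=−∞
i=2 t=4 v=1: → [0,6); WM=1
i=3 t=6 v=1: → [6,12); WM=1
i=4 t=6 v=4: → [6,12); WM=1
i=5 t=7 v=9: → [6,12); WM=4
i=6 t=9 v=4: → [6,12); WM=4
i=7 t=15 v=2: → [12,18); WM=4
i=8 t=20 v=1: → [18,24); WM=17; [0,6) fires=3 [6,12) fires=9
i=9 t=7 v=5: DROP (t<17-4); WM=17
i=10 t=11 v=3: DROP (t<17-4); WM=17
i=11 t=22 v=1: → [18,24); WM=19; [12,18) fires=2
i=12 t=16 v=2: → [12,18); WM=19
i=13 t=20 v=3: → [18,24); WM=19
i=14 t=20 v=3: → [18,24); WM=19
i=15 t=22 v=2: → [18,24); WM=19
i=16 t=28 v=8: → [24,30); WM=19
i=17 t=30 v=4: → [30,36); WM=27; [18,24) fires=3
i=18 t=30 v=9: → [30,36); WM=27
i=19 t=31 v=8: → [30,36); WM=27
i=20 t=24 v=1: → [24,30); WM=28
i=21 t=32 v=6: → [30,36); WM=28
i=22 t=34 v=2: → [30,36); WM=28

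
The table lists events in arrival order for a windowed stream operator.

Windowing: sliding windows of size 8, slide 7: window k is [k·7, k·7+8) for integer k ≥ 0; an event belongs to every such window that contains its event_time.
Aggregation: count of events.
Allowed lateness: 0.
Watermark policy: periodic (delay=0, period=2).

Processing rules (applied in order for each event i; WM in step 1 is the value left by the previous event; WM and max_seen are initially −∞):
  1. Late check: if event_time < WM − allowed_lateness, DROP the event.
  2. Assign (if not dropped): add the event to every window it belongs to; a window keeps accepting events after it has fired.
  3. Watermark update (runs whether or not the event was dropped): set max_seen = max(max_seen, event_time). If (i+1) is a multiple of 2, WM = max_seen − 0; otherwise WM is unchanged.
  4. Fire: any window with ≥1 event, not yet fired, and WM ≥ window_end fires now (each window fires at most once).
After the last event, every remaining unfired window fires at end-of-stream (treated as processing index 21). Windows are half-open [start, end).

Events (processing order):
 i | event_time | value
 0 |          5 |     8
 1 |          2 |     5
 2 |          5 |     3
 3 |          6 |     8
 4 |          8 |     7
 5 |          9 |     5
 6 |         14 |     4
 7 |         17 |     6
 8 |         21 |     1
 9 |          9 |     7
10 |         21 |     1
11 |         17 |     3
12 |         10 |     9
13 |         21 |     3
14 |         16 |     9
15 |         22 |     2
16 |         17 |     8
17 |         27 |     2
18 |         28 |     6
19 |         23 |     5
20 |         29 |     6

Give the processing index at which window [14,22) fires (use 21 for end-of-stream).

i=0 t=5 v=8: → [0,8); WM=−∞
i=1 t=2 v=5: → [0,8); WM=5
i=2 t=5 v=3: → [0,8); WM=5
i=3 t=6 v=8: → [0,8); WM=6
i=4 t=8 v=7: → [7,15); WM=6
i=5 t=9 v=5: → [7,15); WM=9; [0,8) fires=4
i=6 t=14 v=4: → [14,22),[7,15); WM=9
i=7 t=17 v=6: → [14,22); WM=17; [7,15) fires=3
i=8 t=21 v=1: → [21,29),[14,22); WM=17
i=9 t=9 v=7: DROP (t<17-0); WM=21
i=10 t=21 v=1: → [21,29),[14,22); WM=21
i=11 t=17 v=3: DROP (t<21-0); WM=21
i=12 t=10 v=9: DROP (t<21-0); WM=21
i=13 t=21 v=3: → [21,29),[14,22); WM=21
i=14 t=16 v=9: DROP (t<21-0); WM=21
i=15 t=22 v=2: → [21,29); WM=22; [14,22) fires=5
i=16 t=17 v=8: DROP (t<22-0); WM=22
i=17 t=27 v=2: → [21,29); WM=27
i=18 t=28 v=6: → [28,36),[21,29); WM=27
i=19 t=23 v=5: DROP (t<27-0); WM=28
i=20 t=29 v=6: → [28,36); WM=28

15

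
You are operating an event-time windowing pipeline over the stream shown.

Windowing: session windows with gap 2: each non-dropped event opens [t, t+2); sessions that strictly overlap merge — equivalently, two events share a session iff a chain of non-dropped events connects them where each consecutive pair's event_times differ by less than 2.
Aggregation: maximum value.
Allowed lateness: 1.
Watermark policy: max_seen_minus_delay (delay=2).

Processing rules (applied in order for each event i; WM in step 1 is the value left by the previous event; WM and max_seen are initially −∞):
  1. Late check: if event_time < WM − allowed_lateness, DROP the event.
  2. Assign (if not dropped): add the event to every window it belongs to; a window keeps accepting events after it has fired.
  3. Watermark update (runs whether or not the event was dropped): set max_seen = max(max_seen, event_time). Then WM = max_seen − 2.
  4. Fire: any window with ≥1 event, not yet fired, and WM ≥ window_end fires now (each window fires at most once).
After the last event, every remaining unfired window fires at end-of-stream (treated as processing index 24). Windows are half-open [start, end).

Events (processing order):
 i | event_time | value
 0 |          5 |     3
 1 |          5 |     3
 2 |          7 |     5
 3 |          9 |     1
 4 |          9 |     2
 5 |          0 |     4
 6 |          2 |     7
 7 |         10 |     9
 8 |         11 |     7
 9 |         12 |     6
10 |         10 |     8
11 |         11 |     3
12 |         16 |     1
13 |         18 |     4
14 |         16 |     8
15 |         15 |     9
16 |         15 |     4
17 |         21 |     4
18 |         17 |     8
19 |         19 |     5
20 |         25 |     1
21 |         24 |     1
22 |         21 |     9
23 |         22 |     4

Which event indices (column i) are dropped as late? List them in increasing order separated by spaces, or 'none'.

5 6 18 22

i=0 t=5 v=3: → [5,7); WM=3
i=1 t=5 v=3: → [5,7); WM=3
i=2 t=7 v=5: → [7,9); WM=5
i=3 t=9 v=1: → [9,11); WM=7
i=4 t=9 v=2: → [9,11); WM=7
i=5 t=0 v=4: DROP (t<7-1); WM=7
i=6 t=2 v=7: DROP (t<7-1); WM=7
i=7 t=10 v=9: → [9,12); WM=8
i=8 t=11 v=7: → [9,13); WM=9
i=9 t=12 v=6: → [9,14); WM=10
i=10 t=10 v=8: → [9,14); WM=10
i=11 t=11 v=3: → [9,14); WM=10
i=12 t=16 v=1: → [16,18); WM=14
i=13 t=18 v=4: → [18,20); WM=16
i=14 t=16 v=8: → [16,18); WM=16
i=15 t=15 v=9: → [15,18); WM=16
i=16 t=15 v=4: → [15,18); WM=16
i=17 t=21 v=4: → [21,23); WM=19
i=18 t=17 v=8: DROP (t<19-1); WM=19
i=19 t=19 v=5: → [18,21); WM=19
i=20 t=25 v=1: → [25,27); WM=23
i=21 t=24 v=1: → [24,27); WM=23
i=22 t=21 v=9: DROP (t<23-1); WM=23
i=23 t=22 v=4: → [21,24); WM=23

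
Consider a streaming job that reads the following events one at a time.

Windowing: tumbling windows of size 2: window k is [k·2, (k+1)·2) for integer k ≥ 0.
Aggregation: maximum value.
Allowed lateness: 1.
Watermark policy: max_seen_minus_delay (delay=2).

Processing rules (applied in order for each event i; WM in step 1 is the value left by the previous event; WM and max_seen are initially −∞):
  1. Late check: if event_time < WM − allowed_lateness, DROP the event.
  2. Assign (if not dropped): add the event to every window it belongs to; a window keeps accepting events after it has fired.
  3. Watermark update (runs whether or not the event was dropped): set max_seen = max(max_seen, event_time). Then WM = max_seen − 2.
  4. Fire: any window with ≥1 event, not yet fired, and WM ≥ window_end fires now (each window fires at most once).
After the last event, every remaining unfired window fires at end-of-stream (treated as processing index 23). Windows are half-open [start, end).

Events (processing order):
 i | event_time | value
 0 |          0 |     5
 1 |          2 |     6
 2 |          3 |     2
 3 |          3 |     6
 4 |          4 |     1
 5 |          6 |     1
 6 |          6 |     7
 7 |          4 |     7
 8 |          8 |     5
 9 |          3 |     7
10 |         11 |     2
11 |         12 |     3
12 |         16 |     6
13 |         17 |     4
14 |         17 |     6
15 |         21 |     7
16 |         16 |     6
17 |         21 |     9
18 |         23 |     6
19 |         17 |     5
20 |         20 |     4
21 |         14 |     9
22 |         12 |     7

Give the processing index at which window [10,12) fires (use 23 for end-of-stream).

12

i=0 t=0 v=5: → [0,2); WM=-2
i=1 t=2 v=6: → [2,4); WM=0
i=2 t=3 v=2: → [2,4); WM=1
i=3 t=3 v=6: → [2,4); WM=1
i=4 t=4 v=1: → [4,6); WM=2; [0,2) fires=5
i=5 t=6 v=1: → [6,8); WM=4; [2,4) fires=6
i=6 t=6 v=7: → [6,8); WM=4
i=7 t=4 v=7: → [4,6); WM=4
i=8 t=8 v=5: → [8,10); WM=6; [4,6) fires=7
i=9 t=3 v=7: DROP (t<6-1); WM=6
i=10 t=11 v=2: → [10,12); WM=9; [6,8) fires=7
i=11 t=12 v=3: → [12,14); WM=10; [8,10) fires=5
i=12 t=16 v=6: → [16,18); WM=14; [10,12) fires=2 [12,14) fires=3
i=13 t=17 v=4: → [16,18); WM=15
i=14 t=17 v=6: → [16,18); WM=15
i=15 t=21 v=7: → [20,22); WM=19; [16,18) fires=6
i=16 t=16 v=6: DROP (t<19-1); WM=19
i=17 t=21 v=9: → [20,22); WM=19
i=18 t=23 v=6: → [22,24); WM=21
i=19 t=17 v=5: DROP (t<21-1); WM=21
i=20 t=20 v=4: → [20,22); WM=21
i=21 t=14 v=9: DROP (t<21-1); WM=21
i=22 t=12 v=7: DROP (t<21-1); WM=21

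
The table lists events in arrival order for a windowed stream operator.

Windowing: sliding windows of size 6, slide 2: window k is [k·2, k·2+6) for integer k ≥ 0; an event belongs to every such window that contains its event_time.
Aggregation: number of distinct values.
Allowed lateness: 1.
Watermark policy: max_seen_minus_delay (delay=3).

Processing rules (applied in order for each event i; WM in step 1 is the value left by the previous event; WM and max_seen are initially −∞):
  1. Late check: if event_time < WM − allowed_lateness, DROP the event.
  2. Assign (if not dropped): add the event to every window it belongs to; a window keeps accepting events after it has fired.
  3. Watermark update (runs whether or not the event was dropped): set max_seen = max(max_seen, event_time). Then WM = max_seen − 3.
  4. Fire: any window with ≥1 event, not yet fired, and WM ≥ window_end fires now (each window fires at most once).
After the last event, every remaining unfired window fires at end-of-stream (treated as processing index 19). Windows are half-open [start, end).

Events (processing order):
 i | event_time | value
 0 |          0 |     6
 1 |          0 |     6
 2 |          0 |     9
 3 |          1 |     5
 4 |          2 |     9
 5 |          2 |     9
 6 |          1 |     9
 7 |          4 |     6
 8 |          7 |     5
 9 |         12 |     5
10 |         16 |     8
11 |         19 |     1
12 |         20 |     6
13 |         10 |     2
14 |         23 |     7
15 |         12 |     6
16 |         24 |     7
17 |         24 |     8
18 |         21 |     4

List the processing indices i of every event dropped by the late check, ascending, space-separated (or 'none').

i=0 t=0 v=6: → [0,6); WM=-3
i=1 t=0 v=6: → [0,6); WM=-3
i=2 t=0 v=9: → [0,6); WM=-3
i=3 t=1 v=5: → [0,6); WM=-2
i=4 t=2 v=9: → [2,8),[0,6); WM=-1
i=5 t=2 v=9: → [2,8),[0,6); WM=-1
i=6 t=1 v=9: → [0,6); WM=-1
i=7 t=4 v=6: → [4,10),[2,8),[0,6); WM=1
i=8 t=7 v=5: → [6,12),[4,10),[2,8); WM=4
i=9 t=12 v=5: → [12,18),[10,16),[8,14); WM=9; [0,6) fires=3 [2,8) fires=3
i=10 t=16 v=8: → [16,22),[14,20),[12,18); WM=13; [4,10) fires=2 [6,12) fires=1
i=11 t=19 v=1: → [18,24),[16,22),[14,20); WM=16; [8,14) fires=1 [10,16) fires=1
i=12 t=20 v=6: → [20,26),[18,24),[16,22); WM=17
i=13 t=10 v=2: DROP (t<17-1); WM=17
i=14 t=23 v=7: → [22,28),[20,26),[18,24); WM=20; [12,18) fires=2 [14,20) fires=2
i=15 t=12 v=6: DROP (t<20-1); WM=20
i=16 t=24 v=7: → [24,30),[22,28),[20,26); WM=21
i=17 t=24 v=8: → [24,30),[22,28),[20,26); WM=21
i=18 t=21 v=4: → [20,26),[18,24),[16,22); WM=21

13 15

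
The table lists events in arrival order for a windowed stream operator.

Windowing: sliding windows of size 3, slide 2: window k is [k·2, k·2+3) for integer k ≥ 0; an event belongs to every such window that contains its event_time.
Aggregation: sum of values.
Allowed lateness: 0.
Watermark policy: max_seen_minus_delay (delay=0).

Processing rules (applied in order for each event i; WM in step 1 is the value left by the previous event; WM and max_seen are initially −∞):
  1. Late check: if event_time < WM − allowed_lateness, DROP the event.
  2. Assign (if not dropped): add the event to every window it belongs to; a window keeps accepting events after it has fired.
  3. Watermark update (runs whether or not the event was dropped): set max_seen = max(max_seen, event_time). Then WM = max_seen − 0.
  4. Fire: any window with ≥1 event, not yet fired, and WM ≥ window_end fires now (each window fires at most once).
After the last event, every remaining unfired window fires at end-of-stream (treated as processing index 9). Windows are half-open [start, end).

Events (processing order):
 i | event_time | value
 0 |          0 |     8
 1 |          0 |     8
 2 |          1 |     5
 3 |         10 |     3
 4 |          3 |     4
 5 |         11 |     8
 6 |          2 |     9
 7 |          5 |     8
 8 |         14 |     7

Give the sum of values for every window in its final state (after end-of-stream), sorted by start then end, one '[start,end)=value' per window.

[0,3)=21 [8,11)=3 [10,13)=11 [12,15)=7 [14,17)=7

i=0 t=0 v=8: → [0,3); WM=0
i=1 t=0 v=8: → [0,3); WM=0
i=2 t=1 v=5: → [0,3); WM=1
i=3 t=10 v=3: → [10,13),[8,11); WM=10; [0,3) fires=21
i=4 t=3 v=4: DROP (t<10-0); WM=10
i=5 t=11 v=8: → [10,13); WM=11; [8,11) fires=3
i=6 t=2 v=9: DROP (t<11-0); WM=11
i=7 t=5 v=8: DROP (t<11-0); WM=11
i=8 t=14 v=7: → [14,17),[12,15); WM=14; [10,13) fires=11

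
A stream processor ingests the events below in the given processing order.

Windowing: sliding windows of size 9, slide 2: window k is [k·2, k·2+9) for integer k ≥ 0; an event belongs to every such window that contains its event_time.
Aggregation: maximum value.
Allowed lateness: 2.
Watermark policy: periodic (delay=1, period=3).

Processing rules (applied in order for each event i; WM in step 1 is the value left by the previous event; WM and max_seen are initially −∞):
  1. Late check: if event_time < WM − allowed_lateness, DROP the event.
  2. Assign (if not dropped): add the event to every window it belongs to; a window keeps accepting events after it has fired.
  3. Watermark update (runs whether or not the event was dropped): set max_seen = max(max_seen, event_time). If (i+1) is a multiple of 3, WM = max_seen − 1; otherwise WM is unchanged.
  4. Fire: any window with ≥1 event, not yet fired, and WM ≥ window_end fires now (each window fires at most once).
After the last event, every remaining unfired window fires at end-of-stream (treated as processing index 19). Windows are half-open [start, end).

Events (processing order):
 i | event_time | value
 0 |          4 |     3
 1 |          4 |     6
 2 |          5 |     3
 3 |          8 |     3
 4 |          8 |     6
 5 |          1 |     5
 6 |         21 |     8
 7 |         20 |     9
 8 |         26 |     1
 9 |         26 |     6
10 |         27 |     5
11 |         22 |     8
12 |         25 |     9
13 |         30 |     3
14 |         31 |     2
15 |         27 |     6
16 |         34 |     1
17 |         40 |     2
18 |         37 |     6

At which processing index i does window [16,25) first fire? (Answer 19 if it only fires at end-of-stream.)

i=0 t=4 v=3: → [4,13),[2,11),[0,9); WM=−∞
i=1 t=4 v=6: → [4,13),[2,11),[0,9); WM=−∞
i=2 t=5 v=3: → [4,13),[2,11),[0,9); WM=4
i=3 t=8 v=3: → [8,17),[6,15),[4,13),[2,11),[0,9); WM=4
i=4 t=8 v=6: → [8,17),[6,15),[4,13),[2,11),[0,9); WM=4
i=5 t=1 v=5: DROP (t<4-2); WM=7
i=6 t=21 v=8: → [20,29),[18,27),[16,25),[14,23); WM=7
i=7 t=20 v=9: → [20,29),[18,27),[16,25),[14,23),[12,21); WM=7
i=8 t=26 v=1: → [26,35),[24,33),[22,31),[20,29),[18,27); WM=25; [0,9) fires=6 [2,11) fires=6 [4,13) fires=6 [6,15) fires=6 [8,17) fires=6 [12,21) fires=9 [14,23) fires=9 [16,25) fires=9
i=9 t=26 v=6: → [26,35),[24,33),[22,31),[20,29),[18,27); WM=25
i=10 t=27 v=5: → [26,35),[24,33),[22,31),[20,29); WM=25
i=11 t=22 v=8: DROP (t<25-2); WM=26
i=12 t=25 v=9: → [24,33),[22,31),[20,29),[18,27); WM=26
i=13 t=30 v=3: → [30,39),[28,37),[26,35),[24,33),[22,31); WM=26
i=14 t=31 v=2: → [30,39),[28,37),[26,35),[24,33); WM=30; [18,27) fires=9 [20,29) fires=9
i=15 t=27 v=6: DROP (t<30-2); WM=30
i=16 t=34 v=1: → [34,43),[32,41),[30,39),[28,37),[26,35); WM=30
i=17 t=40 v=2: → [40,49),[38,47),[36,45),[34,43),[32,41); WM=39; [22,31) fires=9 [24,33) fires=9 [26,35) fires=6 [28,37) fires=3 [30,39) fires=3
i=18 t=37 v=6: → [36,45),[34,43),[32,41),[30,39); WM=39

8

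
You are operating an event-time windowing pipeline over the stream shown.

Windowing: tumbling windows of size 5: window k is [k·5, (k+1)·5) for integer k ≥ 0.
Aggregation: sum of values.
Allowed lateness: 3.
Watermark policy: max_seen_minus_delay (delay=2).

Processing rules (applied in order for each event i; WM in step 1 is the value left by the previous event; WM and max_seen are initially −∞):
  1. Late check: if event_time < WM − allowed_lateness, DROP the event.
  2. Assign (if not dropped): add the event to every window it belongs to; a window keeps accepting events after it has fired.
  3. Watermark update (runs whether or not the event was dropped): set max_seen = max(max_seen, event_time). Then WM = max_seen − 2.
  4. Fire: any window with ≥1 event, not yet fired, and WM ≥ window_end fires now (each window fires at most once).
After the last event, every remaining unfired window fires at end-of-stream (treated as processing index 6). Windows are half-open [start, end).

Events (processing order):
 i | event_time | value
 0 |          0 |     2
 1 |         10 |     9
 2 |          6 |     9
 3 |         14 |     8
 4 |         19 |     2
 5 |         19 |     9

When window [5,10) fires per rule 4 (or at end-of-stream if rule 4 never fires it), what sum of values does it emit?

i=0 t=0 v=2: → [0,5); WM=-2
i=1 t=10 v=9: → [10,15); WM=8; [0,5) fires=2
i=2 t=6 v=9: → [5,10); WM=8
i=3 t=14 v=8: → [10,15); WM=12; [5,10) fires=9
i=4 t=19 v=2: → [15,20); WM=17; [10,15) fires=17
i=5 t=19 v=9: → [15,20); WM=17

9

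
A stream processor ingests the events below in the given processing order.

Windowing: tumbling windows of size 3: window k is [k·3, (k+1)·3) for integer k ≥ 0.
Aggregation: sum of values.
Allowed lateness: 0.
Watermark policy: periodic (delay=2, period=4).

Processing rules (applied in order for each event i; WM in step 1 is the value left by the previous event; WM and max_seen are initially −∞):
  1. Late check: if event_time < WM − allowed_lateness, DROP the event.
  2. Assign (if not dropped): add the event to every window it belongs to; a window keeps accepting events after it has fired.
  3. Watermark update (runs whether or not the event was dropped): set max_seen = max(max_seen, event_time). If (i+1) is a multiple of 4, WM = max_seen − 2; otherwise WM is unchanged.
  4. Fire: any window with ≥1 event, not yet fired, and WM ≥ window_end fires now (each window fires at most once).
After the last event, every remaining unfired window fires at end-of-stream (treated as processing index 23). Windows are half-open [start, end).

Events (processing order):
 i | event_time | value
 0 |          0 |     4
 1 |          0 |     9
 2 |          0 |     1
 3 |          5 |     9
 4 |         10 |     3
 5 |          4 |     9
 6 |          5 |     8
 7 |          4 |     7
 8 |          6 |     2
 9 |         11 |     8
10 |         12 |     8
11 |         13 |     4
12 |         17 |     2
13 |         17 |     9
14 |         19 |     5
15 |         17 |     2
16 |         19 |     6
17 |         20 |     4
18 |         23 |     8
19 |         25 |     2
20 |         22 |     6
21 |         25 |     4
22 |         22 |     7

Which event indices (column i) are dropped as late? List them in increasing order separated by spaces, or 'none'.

8 20 22

i=0 t=0 v=4: → [0,3); WM=−∞
i=1 t=0 v=9: → [0,3); WM=−∞
i=2 t=0 v=1: → [0,3); WM=−∞
i=3 t=5 v=9: → [3,6); WM=3; [0,3) fires=14
i=4 t=10 v=3: → [9,12); WM=3
i=5 t=4 v=9: → [3,6); WM=3
i=6 t=5 v=8: → [3,6); WM=3
i=7 t=4 v=7: → [3,6); WM=8; [3,6) fires=33
i=8 t=6 v=2: DROP (t<8-0); WM=8
i=9 t=11 v=8: → [9,12); WM=8
i=10 t=12 v=8: → [12,15); WM=8
i=11 t=13 v=4: → [12,15); WM=11
i=12 t=17 v=2: → [15,18); WM=11
i=13 t=17 v=9: → [15,18); WM=11
i=14 t=19 v=5: → [18,21); WM=11
i=15 t=17 v=2: → [15,18); WM=17; [9,12) fires=11 [12,15) fires=12
i=16 t=19 v=6: → [18,21); WM=17
i=17 t=20 v=4: → [18,21); WM=17
i=18 t=23 v=8: → [21,24); WM=17
i=19 t=25 v=2: → [24,27); WM=23; [15,18) fires=13 [18,21) fires=15
i=20 t=22 v=6: DROP (t<23-0); WM=23
i=21 t=25 v=4: → [24,27); WM=23
i=22 t=22 v=7: DROP (t<23-0); WM=23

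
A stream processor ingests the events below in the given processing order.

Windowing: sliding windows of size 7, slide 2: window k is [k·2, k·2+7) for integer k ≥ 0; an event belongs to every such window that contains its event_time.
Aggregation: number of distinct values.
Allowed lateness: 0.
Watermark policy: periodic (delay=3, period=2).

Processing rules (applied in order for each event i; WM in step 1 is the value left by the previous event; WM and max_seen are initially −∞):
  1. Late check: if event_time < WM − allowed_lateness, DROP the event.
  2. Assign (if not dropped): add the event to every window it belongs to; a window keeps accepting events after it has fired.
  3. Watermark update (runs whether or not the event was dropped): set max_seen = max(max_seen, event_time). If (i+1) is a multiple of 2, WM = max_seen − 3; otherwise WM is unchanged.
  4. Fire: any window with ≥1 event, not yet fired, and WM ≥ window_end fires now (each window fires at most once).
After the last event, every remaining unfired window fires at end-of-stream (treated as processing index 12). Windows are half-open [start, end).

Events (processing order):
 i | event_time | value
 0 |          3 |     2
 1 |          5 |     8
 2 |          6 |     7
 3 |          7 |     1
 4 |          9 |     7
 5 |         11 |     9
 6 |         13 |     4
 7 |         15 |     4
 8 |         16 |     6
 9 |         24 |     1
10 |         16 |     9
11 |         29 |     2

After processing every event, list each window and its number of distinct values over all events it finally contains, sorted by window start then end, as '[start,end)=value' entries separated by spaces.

i=0 t=3 v=2: → [2,9),[0,7); WM=−∞
i=1 t=5 v=8: → [4,11),[2,9),[0,7); WM=2
i=2 t=6 v=7: → [6,13),[4,11),[2,9),[0,7); WM=2
i=3 t=7 v=1: → [6,13),[4,11),[2,9); WM=4
i=4 t=9 v=7: → [8,15),[6,13),[4,11); WM=4
i=5 t=11 v=9: → [10,17),[8,15),[6,13); WM=8; [0,7) fires=3
i=6 t=13 v=4: → [12,19),[10,17),[8,15); WM=8
i=7 t=15 v=4: → [14,21),[12,19),[10,17); WM=12; [2,9) fires=4 [4,11) fires=3
i=8 t=16 v=6: → [16,23),[14,21),[12,19),[10,17); WM=12
i=9 t=24 v=1: → [24,31),[22,29),[20,27),[18,25); WM=21; [6,13) fires=3 [8,15) fires=3 [10,17) fires=3 [12,19) fires=2 [14,21) fires=2
i=10 t=16 v=9: DROP (t<21-0); WM=21
i=11 t=29 v=2: → [28,35),[26,33),[24,31); WM=26; [16,23) fires=1 [18,25) fires=1

[0,7)=3 [2,9)=4 [4,11)=3 [6,13)=3 [8,15)=3 [10,17)=3 [12,19)=2 [14,21)=2 [16,23)=1 [18,25)=1 [20,27)=1 [22,29)=1 [24,31)=2 [26,33)=1 [28,35)=1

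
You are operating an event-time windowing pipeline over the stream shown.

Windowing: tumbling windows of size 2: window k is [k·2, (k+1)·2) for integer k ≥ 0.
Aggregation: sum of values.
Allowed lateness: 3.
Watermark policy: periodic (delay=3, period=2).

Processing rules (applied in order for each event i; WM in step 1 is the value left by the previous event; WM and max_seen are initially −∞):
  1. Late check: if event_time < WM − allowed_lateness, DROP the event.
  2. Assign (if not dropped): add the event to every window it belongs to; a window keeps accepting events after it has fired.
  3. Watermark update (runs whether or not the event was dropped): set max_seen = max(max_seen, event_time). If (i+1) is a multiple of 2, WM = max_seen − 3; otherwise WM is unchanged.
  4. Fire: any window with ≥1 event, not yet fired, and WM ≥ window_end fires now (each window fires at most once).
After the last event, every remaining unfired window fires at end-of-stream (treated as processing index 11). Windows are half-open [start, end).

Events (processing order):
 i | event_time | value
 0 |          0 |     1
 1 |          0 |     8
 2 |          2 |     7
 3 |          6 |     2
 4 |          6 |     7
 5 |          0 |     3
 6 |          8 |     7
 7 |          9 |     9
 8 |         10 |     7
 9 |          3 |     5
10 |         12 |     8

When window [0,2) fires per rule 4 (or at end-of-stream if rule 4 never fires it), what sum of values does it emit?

i=0 t=0 v=1: → [0,2); WM=−∞
i=1 t=0 v=8: → [0,2); WM=-3
i=2 t=2 v=7: → [2,4); WM=-3
i=3 t=6 v=2: → [6,8); WM=3; [0,2) fires=9
i=4 t=6 v=7: → [6,8); WM=3
i=5 t=0 v=3: → [0,2); WM=3
i=6 t=8 v=7: → [8,10); WM=3
i=7 t=9 v=9: → [8,10); WM=6; [2,4) fires=7
i=8 t=10 v=7: → [10,12); WM=6
i=9 t=3 v=5: → [2,4); WM=7
i=10 t=12 v=8: → [12,14); WM=7

9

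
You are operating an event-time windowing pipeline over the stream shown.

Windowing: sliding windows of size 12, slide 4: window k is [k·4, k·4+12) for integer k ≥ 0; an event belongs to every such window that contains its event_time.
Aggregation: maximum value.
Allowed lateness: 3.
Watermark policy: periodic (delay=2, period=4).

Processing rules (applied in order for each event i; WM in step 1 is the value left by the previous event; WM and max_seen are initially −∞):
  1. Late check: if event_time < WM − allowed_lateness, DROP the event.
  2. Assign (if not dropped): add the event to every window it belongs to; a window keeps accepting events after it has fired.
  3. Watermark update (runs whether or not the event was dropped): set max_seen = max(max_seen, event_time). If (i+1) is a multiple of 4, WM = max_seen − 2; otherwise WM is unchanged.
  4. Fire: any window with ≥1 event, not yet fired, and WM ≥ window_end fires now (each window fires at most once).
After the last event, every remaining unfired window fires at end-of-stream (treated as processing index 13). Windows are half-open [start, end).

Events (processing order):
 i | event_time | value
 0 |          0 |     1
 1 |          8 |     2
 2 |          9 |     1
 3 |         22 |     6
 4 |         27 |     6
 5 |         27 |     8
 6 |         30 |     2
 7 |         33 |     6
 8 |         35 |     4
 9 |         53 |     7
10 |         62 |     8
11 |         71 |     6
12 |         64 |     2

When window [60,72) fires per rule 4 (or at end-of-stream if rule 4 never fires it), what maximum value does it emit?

i=0 t=0 v=1: → [0,12); WM=−∞
i=1 t=8 v=2: → [8,20),[4,16),[0,12); WM=−∞
i=2 t=9 v=1: → [8,20),[4,16),[0,12); WM=−∞
i=3 t=22 v=6: → [20,32),[16,28),[12,24); WM=20; [0,12) fires=2 [4,16) fires=2 [8,20) fires=2
i=4 t=27 v=6: → [24,36),[20,32),[16,28); WM=20
i=5 t=27 v=8: → [24,36),[20,32),[16,28); WM=20
i=6 t=30 v=2: → [28,40),[24,36),[20,32); WM=20
i=7 t=33 v=6: → [32,44),[28,40),[24,36); WM=31; [12,24) fires=6 [16,28) fires=8
i=8 t=35 v=4: → [32,44),[28,40),[24,36); WM=31
i=9 t=53 v=7: → [52,64),[48,60),[44,56); WM=31
i=10 t=62 v=8: → [60,72),[56,68),[52,64); WM=31
i=11 t=71 v=6: → [68,80),[64,76),[60,72); WM=69; [20,32) fires=8 [24,36) fires=8 [28,40) fires=6 [32,44) fires=6 [44,56) fires=7 [48,60) fires=7 [52,64) fires=8 [56,68) fires=8
i=12 t=64 v=2: DROP (t<69-3); WM=69

8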